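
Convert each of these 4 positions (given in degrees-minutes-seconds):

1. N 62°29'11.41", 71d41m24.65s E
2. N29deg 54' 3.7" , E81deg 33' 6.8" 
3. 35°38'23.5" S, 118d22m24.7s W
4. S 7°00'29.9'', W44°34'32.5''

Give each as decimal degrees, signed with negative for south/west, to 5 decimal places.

1. 62.48650, 71.69018
2. 29.90103, 81.55189
3. -35.63986, -118.37353
4. -7.00831, -44.57569

Point 1:
  Latitude: 62 + 29/60 + 11.41/3600 = 62.486503
  N → positive
  Lon: 71° + 41/60 + 24.65/3600 = 71 + 0.683333 + 0.006847 = 71.690181
  E ⇒ keep positive
Point 2:
  Lat: 29° + 54/60 + 3.7/3600 = 29 + 0.900000 + 0.001028 = 29.901028
  N ⇒ keep positive
  Longitude: 81 + 33/60 + 6.8/3600 = 81.551889
  E ⇒ keep positive
Point 3:
  Latitude: 35 + 38/60 + 23.5/3600 = 35.639861
  S → negative
  λ: 118 + 22/60 + 24.7/3600 = 118.373528
  W ⇒ negate
Point 4:
  Lat: 7° + 0/60 + 29.9/3600 = 7 + 0.000000 + 0.008306 = 7.008306
  S → negative
  λ: 44° + 34/60 + 32.5/3600 = 44 + 0.566667 + 0.009028 = 44.575694
  W ⇒ negate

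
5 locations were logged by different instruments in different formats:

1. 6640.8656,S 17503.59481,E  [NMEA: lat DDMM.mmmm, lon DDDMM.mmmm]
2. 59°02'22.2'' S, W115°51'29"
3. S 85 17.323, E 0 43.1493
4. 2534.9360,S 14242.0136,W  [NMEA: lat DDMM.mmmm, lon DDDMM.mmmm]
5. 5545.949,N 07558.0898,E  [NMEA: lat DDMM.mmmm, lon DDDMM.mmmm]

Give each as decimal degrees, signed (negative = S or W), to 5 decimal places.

Point 1:
  Latitude: split at 2 digits → 66° and 40.8656′; 66 + 40.8656/60 = 66.681093
  hemisphere S, so the sign is −
  Lon: split at 3 digits → 175° and 3.59481′; 175 + 3.59481/60 = 175.059914
  E → positive
Point 2:
  Lat: 2′ + 22.2″ = 2.37000′; 59 + 2.37000/60 = 59.039500
  hemisphere S, so the sign is −
  λ: 51′ + 29″ = 51.48333′; 115 + 51.48333/60 = 115.858056
  W ⇒ negate
Point 3:
  φ: 17.323′ = 0.288717°; total 85.288717
  hemisphere S, so the sign is −
  Lon: 0 + 43.1493/60 = 0.719155
  E ⇒ keep positive
Point 4:
  φ: degrees = first 2 digits = 25, minutes = 34.936; 25 + 34.936/60 = 25.582267
  hemisphere S, so the sign is −
  Longitude: degrees = first 3 digits = 142, minutes = 42.0136; 142 + 42.0136/60 = 142.700227
  W → negative
Point 5:
  Latitude: degrees = first 2 digits = 55, minutes = 45.949; 55 + 45.949/60 = 55.765817
  N → positive
  Longitude: split at 3 digits → 075° and 58.0898′; 75 + 58.0898/60 = 75.968163
  E ⇒ keep positive

1. -66.68109, 175.05991
2. -59.03950, -115.85806
3. -85.28872, 0.71916
4. -25.58227, -142.70023
5. 55.76582, 75.96816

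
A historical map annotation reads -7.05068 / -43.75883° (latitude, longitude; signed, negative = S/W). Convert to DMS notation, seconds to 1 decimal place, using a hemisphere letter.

Latitude is negative → S; |value| = 7.050680
Lat: 0.050680° → 3.04080′; 0.04080 × 60 = 2.448″
Longitude is negative → W; |value| = 43.758830
Lon: whole degrees 43; 45.52980′ → 45′ and 31.788″

7°03′2.4″ S, 43°45′31.8″ W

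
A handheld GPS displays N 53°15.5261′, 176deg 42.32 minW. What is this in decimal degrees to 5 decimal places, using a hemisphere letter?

53.25877° N, 176.70533° W

φ: 15.5261′ = 0.258768°; total 53.258768
Longitude: 176 + 42.32/60 = 176.705333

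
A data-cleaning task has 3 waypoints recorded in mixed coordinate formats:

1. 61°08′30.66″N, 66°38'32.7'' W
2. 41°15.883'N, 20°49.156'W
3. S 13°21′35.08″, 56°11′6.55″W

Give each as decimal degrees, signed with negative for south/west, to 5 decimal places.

1. 61.14185, -66.64242
2. 41.26472, -20.81927
3. -13.35974, -56.18515

Point 1:
  Latitude: 8′ + 30.66″ = 8.51100′; 61 + 8.51100/60 = 61.141850
  N ⇒ keep positive
  λ: 38′ + 32.7″ = 38.54500′; 66 + 38.54500/60 = 66.642417
  W ⇒ negate
Point 2:
  Latitude: 15.883′ = 0.264717°; total 41.264717
  N → positive
  Lon: 20 + 49.156/60 = 20.819267
  hemisphere W, so the sign is −
Point 3:
  Latitude: 13° + 21/60 + 35.08/3600 = 13 + 0.350000 + 0.009744 = 13.359744
  S ⇒ negate
  Lon: 56 + 11/60 + 6.55/3600 = 56.185153
  hemisphere W, so the sign is −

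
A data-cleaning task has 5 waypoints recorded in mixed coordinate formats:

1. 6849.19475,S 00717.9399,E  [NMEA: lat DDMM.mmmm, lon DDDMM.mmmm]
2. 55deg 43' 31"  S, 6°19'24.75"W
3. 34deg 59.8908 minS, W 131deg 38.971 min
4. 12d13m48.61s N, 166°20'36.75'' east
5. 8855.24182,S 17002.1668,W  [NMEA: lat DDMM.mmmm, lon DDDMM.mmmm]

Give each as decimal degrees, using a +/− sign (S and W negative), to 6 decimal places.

Point 1:
  φ: split at 2 digits → 68° and 49.19475′; 68 + 49.19475/60 = 68.8199125
  S ⇒ negate
  Lon: degrees = first 3 digits = 7, minutes = 17.9399; 7 + 17.9399/60 = 7.2989983
  E ⇒ keep positive
Point 2:
  Latitude: 43′ + 31″ = 43.51667′; 55 + 43.51667/60 = 55.7252778
  S ⇒ negate
  Lon: 19′ + 24.75″ = 19.41250′; 6 + 19.41250/60 = 6.3235417
  W → negative
Point 3:
  Lat: 34 + 59.8908/60 = 34.9981800
  S → negative
  Lon: 38.971′ = 0.649517°; total 131.6495167
  W ⇒ negate
Point 4:
  φ: 12 + 13/60 + 48.61/3600 = 12.2301694
  N → positive
  Longitude: 166° + 20/60 + 36.75/3600 = 166 + 0.333333 + 0.010208 = 166.3435417
  E → positive
Point 5:
  Lat: degrees = first 2 digits = 88, minutes = 55.24182; 88 + 55.24182/60 = 88.9206970
  S ⇒ negate
  Longitude: split at 3 digits → 170° and 2.1668′; 170 + 2.1668/60 = 170.0361133
  W ⇒ negate

1. -68.819913, 7.298998
2. -55.725278, -6.323542
3. -34.998180, -131.649517
4. 12.230169, 166.343542
5. -88.920697, -170.036113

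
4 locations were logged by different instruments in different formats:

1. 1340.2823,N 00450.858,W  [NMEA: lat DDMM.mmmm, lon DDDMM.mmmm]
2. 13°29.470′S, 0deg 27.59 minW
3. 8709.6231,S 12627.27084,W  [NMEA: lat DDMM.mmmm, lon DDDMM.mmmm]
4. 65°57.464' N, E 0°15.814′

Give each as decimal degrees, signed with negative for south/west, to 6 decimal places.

Point 1:
  φ: degrees = first 2 digits = 13, minutes = 40.2823; 13 + 40.2823/60 = 13.6713717
  N → positive
  Longitude: degrees = first 3 digits = 4, minutes = 50.858; 4 + 50.858/60 = 4.8476333
  W ⇒ negate
Point 2:
  Lat: 13 + 29.47/60 = 13.4911667
  S → negative
  Longitude: 0 + 27.59/60 = 0.4598333
  W ⇒ negate
Point 3:
  φ: split at 2 digits → 87° and 9.6231′; 87 + 9.6231/60 = 87.1603850
  S ⇒ negate
  Lon: split at 3 digits → 126° and 27.27084′; 126 + 27.27084/60 = 126.4545140
  W → negative
Point 4:
  Latitude: 57.464′ = 0.957733°; total 65.9577333
  N ⇒ keep positive
  λ: 15.814′ = 0.263567°; total 0.2635667
  E ⇒ keep positive

1. 13.671372, -4.847633
2. -13.491167, -0.459833
3. -87.160385, -126.454514
4. 65.957733, 0.263567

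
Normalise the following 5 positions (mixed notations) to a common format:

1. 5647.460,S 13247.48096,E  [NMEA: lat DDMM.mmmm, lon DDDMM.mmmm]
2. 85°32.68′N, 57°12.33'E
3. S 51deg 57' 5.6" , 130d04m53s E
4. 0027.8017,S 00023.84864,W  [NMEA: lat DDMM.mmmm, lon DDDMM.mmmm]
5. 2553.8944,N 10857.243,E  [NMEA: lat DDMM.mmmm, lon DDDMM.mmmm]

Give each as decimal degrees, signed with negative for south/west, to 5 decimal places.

1. -56.79100, 132.79135
2. 85.54467, 57.20550
3. -51.95156, 130.08139
4. -0.46336, -0.39748
5. 25.89824, 108.95405

Point 1:
  φ: degrees = first 2 digits = 56, minutes = 47.46; 56 + 47.46/60 = 56.791000
  hemisphere S, so the sign is −
  λ: degrees = first 3 digits = 132, minutes = 47.48096; 132 + 47.48096/60 = 132.791349
  E → positive
Point 2:
  φ: 85 + 32.68/60 = 85.544667
  N → positive
  Longitude: 57 + 12.33/60 = 57.205500
  E → positive
Point 3:
  φ: 51° + 57/60 + 5.6/3600 = 51 + 0.950000 + 0.001556 = 51.951556
  hemisphere S, so the sign is −
  λ: 130 + 4/60 + 53/3600 = 130.081389
  E → positive
Point 4:
  Latitude: degrees = first 2 digits = 0, minutes = 27.8017; 0 + 27.8017/60 = 0.463362
  hemisphere S, so the sign is −
  Lon: split at 3 digits → 000° and 23.84864′; 0 + 23.84864/60 = 0.397477
  W → negative
Point 5:
  Latitude: degrees = first 2 digits = 25, minutes = 53.8944; 25 + 53.8944/60 = 25.898240
  N ⇒ keep positive
  Longitude: degrees = first 3 digits = 108, minutes = 57.243; 108 + 57.243/60 = 108.954050
  E ⇒ keep positive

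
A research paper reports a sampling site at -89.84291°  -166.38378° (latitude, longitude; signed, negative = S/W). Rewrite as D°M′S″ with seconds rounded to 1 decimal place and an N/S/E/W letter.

Latitude is negative → S; |value| = 89.842910
Lat: 0.842910° → 50.57460′; 0.57460 × 60 = 34.476″
Longitude is negative → W; |value| = 166.383780
Longitude: 0.383780° → 23.02680′; 0.02680 × 60 = 1.608″

89°50′34.5″ S, 166°23′1.6″ W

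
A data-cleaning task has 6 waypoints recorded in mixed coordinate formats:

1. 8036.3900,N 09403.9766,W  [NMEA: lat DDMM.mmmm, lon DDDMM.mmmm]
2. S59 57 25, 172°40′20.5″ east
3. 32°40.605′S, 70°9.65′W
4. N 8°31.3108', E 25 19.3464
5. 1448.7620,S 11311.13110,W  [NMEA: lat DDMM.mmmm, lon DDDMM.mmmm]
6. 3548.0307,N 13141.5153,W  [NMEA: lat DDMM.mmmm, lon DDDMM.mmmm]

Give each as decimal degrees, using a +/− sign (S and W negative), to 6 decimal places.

Point 1:
  Latitude: degrees = first 2 digits = 80, minutes = 36.39; 80 + 36.39/60 = 80.6065000
  N → positive
  Longitude: split at 3 digits → 094° and 3.9766′; 94 + 3.9766/60 = 94.0662767
  W → negative
Point 2:
  Lat: 59° + 57/60 + 25/3600 = 59 + 0.950000 + 0.006944 = 59.9569444
  hemisphere S, so the sign is −
  Longitude: 40′ + 20.5″ = 40.34167′; 172 + 40.34167/60 = 172.6723611
  E ⇒ keep positive
Point 3:
  Latitude: 32 + 40.605/60 = 32.6767500
  S ⇒ negate
  Lon: 70 + 9.65/60 = 70.1608333
  W → negative
Point 4:
  Lat: 8 + 31.3108/60 = 8.5218467
  N ⇒ keep positive
  Longitude: 19.3464′ = 0.322440°; total 25.3224400
  E → positive
Point 5:
  φ: degrees = first 2 digits = 14, minutes = 48.762; 14 + 48.762/60 = 14.8127000
  S → negative
  Lon: degrees = first 3 digits = 113, minutes = 11.1311; 113 + 11.1311/60 = 113.1855183
  W → negative
Point 6:
  Lat: degrees = first 2 digits = 35, minutes = 48.0307; 35 + 48.0307/60 = 35.8005117
  N ⇒ keep positive
  Longitude: degrees = first 3 digits = 131, minutes = 41.5153; 131 + 41.5153/60 = 131.6919217
  W ⇒ negate

1. 80.606500, -94.066277
2. -59.956944, 172.672361
3. -32.676750, -70.160833
4. 8.521847, 25.322440
5. -14.812700, -113.185518
6. 35.800512, -131.691922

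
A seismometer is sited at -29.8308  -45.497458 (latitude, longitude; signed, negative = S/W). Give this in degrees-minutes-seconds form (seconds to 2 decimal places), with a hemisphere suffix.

Latitude is negative → S; |value| = 29.830800
Latitude: 0.830800 × 60 = 49.84800′ → 49′, remainder × 60 = 50.8800″
Longitude is negative → W; |value| = 45.497458
λ: whole degrees 45; 29.84748′ → 29′ and 50.8488″

29°49′50.88″ S, 45°29′50.85″ W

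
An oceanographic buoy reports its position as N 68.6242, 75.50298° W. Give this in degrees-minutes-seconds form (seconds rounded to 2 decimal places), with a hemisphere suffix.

φ: whole degrees 68; 37.45200′ → 37′ and 27.1200″
Longitude: 0.502980 × 60 = 30.17880′ → 30′, remainder × 60 = 10.7280″

68°37′27.12″ N, 75°30′10.73″ W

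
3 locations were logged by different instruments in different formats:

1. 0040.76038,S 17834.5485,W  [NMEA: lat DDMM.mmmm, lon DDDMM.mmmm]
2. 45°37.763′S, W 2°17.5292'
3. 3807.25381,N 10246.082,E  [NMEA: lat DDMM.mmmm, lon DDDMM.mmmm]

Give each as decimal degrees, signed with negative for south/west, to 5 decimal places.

1. -0.67934, -178.57581
2. -45.62938, -2.29215
3. 38.12090, 102.76803

Point 1:
  φ: split at 2 digits → 00° and 40.76038′; 0 + 40.76038/60 = 0.679340
  hemisphere S, so the sign is −
  λ: degrees = first 3 digits = 178, minutes = 34.5485; 178 + 34.5485/60 = 178.575808
  W → negative
Point 2:
  Lat: 37.763′ = 0.629383°; total 45.629383
  hemisphere S, so the sign is −
  Lon: 2 + 17.5292/60 = 2.292153
  hemisphere W, so the sign is −
Point 3:
  Lat: degrees = first 2 digits = 38, minutes = 7.25381; 38 + 7.25381/60 = 38.120897
  N → positive
  Longitude: degrees = first 3 digits = 102, minutes = 46.082; 102 + 46.082/60 = 102.768033
  E → positive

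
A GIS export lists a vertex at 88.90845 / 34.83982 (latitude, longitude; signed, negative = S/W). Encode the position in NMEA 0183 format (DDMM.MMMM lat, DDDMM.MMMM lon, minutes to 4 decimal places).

φ: 88° + 0.908450 × 60 = 88° 54.507000′
Longitude: minutes = (34.839820 − 34) × 60 = 50.389200

8854.5070,N / 03450.3892,E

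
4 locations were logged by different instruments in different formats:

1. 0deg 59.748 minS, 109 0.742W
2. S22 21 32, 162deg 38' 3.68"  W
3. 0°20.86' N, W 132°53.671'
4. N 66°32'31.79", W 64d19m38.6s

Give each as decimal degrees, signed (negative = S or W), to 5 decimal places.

1. -0.99580, -109.01237
2. -22.35889, -162.63436
3. 0.34767, -132.89452
4. 66.54216, -64.32739

Point 1:
  Latitude: 59.748′ = 0.995800°; total 0.995800
  S → negative
  Lon: 109 + 0.742/60 = 109.012367
  W → negative
Point 2:
  Lat: 22° + 21/60 + 32/3600 = 22 + 0.350000 + 0.008889 = 22.358889
  S ⇒ negate
  Lon: 162° + 38/60 + 3.68/3600 = 162 + 0.633333 + 0.001022 = 162.634356
  hemisphere W, so the sign is −
Point 3:
  Latitude: 0 + 20.86/60 = 0.347667
  N → positive
  Lon: 53.671′ = 0.894517°; total 132.894517
  W ⇒ negate
Point 4:
  φ: 32′ + 31.79″ = 32.52983′; 66 + 32.52983/60 = 66.542164
  N → positive
  Longitude: 64 + 19/60 + 38.6/3600 = 64.327389
  hemisphere W, so the sign is −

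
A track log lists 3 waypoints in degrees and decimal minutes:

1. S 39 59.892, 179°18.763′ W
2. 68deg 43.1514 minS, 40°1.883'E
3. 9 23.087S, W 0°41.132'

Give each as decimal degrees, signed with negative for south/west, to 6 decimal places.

Point 1:
  φ: 39 + 59.892/60 = 39.9982000
  hemisphere S, so the sign is −
  Longitude: 18.763′ = 0.312717°; total 179.3127167
  W ⇒ negate
Point 2:
  φ: 43.1514′ = 0.719190°; total 68.7191900
  hemisphere S, so the sign is −
  λ: 40 + 1.883/60 = 40.0313833
  E ⇒ keep positive
Point 3:
  Latitude: 9 + 23.087/60 = 9.3847833
  hemisphere S, so the sign is −
  λ: 0 + 41.132/60 = 0.6855333
  hemisphere W, so the sign is −

1. -39.998200, -179.312717
2. -68.719190, 40.031383
3. -9.384783, -0.685533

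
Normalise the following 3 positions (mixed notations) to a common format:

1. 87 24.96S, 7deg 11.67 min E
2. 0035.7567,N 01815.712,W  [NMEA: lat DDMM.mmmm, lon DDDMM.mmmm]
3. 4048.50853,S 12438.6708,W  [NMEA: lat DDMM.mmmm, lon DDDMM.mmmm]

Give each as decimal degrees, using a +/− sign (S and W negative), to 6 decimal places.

1. -87.416000, 7.194500
2. 0.595945, -18.261867
3. -40.808476, -124.644513

Point 1:
  Latitude: 24.96′ = 0.416000°; total 87.4160000
  hemisphere S, so the sign is −
  Longitude: 7 + 11.67/60 = 7.1945000
  E ⇒ keep positive
Point 2:
  Latitude: degrees = first 2 digits = 0, minutes = 35.7567; 0 + 35.7567/60 = 0.5959450
  N ⇒ keep positive
  Longitude: split at 3 digits → 018° and 15.712′; 18 + 15.712/60 = 18.2618667
  W → negative
Point 3:
  Lat: split at 2 digits → 40° and 48.50853′; 40 + 48.50853/60 = 40.8084755
  S ⇒ negate
  Lon: degrees = first 3 digits = 124, minutes = 38.6708; 124 + 38.6708/60 = 124.6445133
  W ⇒ negate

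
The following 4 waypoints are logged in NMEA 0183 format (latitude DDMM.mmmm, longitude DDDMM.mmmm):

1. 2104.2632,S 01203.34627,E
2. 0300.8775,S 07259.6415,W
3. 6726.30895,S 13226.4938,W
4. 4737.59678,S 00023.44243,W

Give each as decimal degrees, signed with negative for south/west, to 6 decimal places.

1. -21.071053, 12.055771
2. -3.014625, -72.994025
3. -67.438483, -132.441563
4. -47.626613, -0.390707

Point 1:
  φ: split at 2 digits → 21° and 4.2632′; 21 + 4.2632/60 = 21.0710533
  S ⇒ negate
  λ: split at 3 digits → 012° and 3.34627′; 12 + 3.34627/60 = 12.0557712
  E → positive
Point 2:
  Lat: degrees = first 2 digits = 3, minutes = 0.8775; 3 + 0.8775/60 = 3.0146250
  S ⇒ negate
  Longitude: split at 3 digits → 072° and 59.6415′; 72 + 59.6415/60 = 72.9940250
  W → negative
Point 3:
  Lat: degrees = first 2 digits = 67, minutes = 26.30895; 67 + 26.30895/60 = 67.4384825
  hemisphere S, so the sign is −
  Lon: degrees = first 3 digits = 132, minutes = 26.4938; 132 + 26.4938/60 = 132.4415633
  W → negative
Point 4:
  φ: split at 2 digits → 47° and 37.59678′; 47 + 37.59678/60 = 47.6266130
  S → negative
  Lon: degrees = first 3 digits = 0, minutes = 23.44243; 0 + 23.44243/60 = 0.3907072
  hemisphere W, so the sign is −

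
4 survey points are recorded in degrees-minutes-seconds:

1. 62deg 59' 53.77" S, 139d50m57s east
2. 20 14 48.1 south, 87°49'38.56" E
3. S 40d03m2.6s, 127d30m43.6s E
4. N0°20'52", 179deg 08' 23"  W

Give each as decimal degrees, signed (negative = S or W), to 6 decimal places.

Point 1:
  Latitude: 62° + 59/60 + 53.77/3600 = 62 + 0.983333 + 0.014936 = 62.9982694
  S ⇒ negate
  λ: 139 + 50/60 + 57/3600 = 139.8491667
  E → positive
Point 2:
  Lat: 14′ + 48.1″ = 14.80167′; 20 + 14.80167/60 = 20.2466944
  S → negative
  λ: 49′ + 38.56″ = 49.64267′; 87 + 49.64267/60 = 87.8273778
  E ⇒ keep positive
Point 3:
  Lat: 3′ + 2.6″ = 3.04333′; 40 + 3.04333/60 = 40.0507222
  hemisphere S, so the sign is −
  Longitude: 127 + 30/60 + 43.6/3600 = 127.5121111
  E ⇒ keep positive
Point 4:
  Lat: 0° + 20/60 + 52/3600 = 0 + 0.333333 + 0.014444 = 0.3477778
  N → positive
  Lon: 179 + 8/60 + 23/3600 = 179.1397222
  W ⇒ negate

1. -62.998269, 139.849167
2. -20.246694, 87.827378
3. -40.050722, 127.512111
4. 0.347778, -179.139722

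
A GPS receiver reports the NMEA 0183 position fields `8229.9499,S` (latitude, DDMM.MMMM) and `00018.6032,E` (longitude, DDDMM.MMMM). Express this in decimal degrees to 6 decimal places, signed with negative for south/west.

-82.499165, 0.310053

Latitude: split at 2 digits → 82° and 29.9499′; 82 + 29.9499/60 = 82.4991650
hemisphere S, so the sign is −
λ: degrees = first 3 digits = 0, minutes = 18.6032; 0 + 18.6032/60 = 0.3100533
E ⇒ keep positive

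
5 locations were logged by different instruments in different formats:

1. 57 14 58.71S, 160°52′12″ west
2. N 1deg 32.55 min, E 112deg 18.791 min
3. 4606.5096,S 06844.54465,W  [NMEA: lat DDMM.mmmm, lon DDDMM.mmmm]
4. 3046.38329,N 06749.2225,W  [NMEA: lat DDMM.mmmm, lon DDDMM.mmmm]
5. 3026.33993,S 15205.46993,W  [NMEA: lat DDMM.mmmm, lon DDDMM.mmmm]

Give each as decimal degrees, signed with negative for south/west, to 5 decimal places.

1. -57.24964, -160.87000
2. 1.54250, 112.31318
3. -46.10849, -68.74241
4. 30.77305, -67.82038
5. -30.43900, -152.09117

Point 1:
  φ: 57° + 14/60 + 58.71/3600 = 57 + 0.233333 + 0.016308 = 57.249642
  S ⇒ negate
  Longitude: 160° + 52/60 + 12/3600 = 160 + 0.866667 + 0.003333 = 160.870000
  hemisphere W, so the sign is −
Point 2:
  Lat: 1 + 32.55/60 = 1.542500
  N → positive
  λ: 18.791′ = 0.313183°; total 112.313183
  E ⇒ keep positive
Point 3:
  Lat: degrees = first 2 digits = 46, minutes = 6.5096; 46 + 6.5096/60 = 46.108493
  S ⇒ negate
  λ: split at 3 digits → 068° and 44.54465′; 68 + 44.54465/60 = 68.742411
  W → negative
Point 4:
  Lat: degrees = first 2 digits = 30, minutes = 46.38329; 30 + 46.38329/60 = 30.773055
  N ⇒ keep positive
  Lon: split at 3 digits → 067° and 49.2225′; 67 + 49.2225/60 = 67.820375
  W → negative
Point 5:
  Lat: split at 2 digits → 30° and 26.33993′; 30 + 26.33993/60 = 30.438999
  S ⇒ negate
  λ: degrees = first 3 digits = 152, minutes = 5.46993; 152 + 5.46993/60 = 152.091166
  W → negative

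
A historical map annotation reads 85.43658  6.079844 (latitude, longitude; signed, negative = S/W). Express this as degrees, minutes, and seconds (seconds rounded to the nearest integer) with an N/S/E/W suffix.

85°26′12″ N, 6°04′47″ E

Lat: whole degrees 85; 26.19480′ → 26′ and 11.69″
Lon: whole degrees 6; 4.79064′ → 4′ and 47.44″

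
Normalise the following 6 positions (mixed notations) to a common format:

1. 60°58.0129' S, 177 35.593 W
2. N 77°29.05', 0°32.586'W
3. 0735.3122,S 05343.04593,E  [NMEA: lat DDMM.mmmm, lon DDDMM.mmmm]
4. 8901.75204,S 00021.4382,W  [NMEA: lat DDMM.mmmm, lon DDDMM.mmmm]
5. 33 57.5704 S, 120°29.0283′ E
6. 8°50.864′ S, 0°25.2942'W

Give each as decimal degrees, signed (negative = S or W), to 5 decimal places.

1. -60.96688, -177.59322
2. 77.48417, -0.54310
3. -7.58854, 53.71743
4. -89.02920, -0.35730
5. -33.95951, 120.48381
6. -8.84773, -0.42157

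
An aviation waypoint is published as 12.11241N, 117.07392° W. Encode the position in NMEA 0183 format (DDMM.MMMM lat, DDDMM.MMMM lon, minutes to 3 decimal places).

φ: 12° + 0.112410 × 60 = 12° 6.74460′
Longitude: 117° + 0.073920 × 60 = 117° 4.43520′

1206.745,N / 11704.435,W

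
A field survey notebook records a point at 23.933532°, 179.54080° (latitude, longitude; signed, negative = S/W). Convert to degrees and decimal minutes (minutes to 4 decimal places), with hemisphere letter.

φ: fractional part 0.933532 → 56.011920 minutes
Longitude: minutes = (179.540800 − 179) × 60 = 32.448000

23° 56.0119′ N, 179° 32.4480′ E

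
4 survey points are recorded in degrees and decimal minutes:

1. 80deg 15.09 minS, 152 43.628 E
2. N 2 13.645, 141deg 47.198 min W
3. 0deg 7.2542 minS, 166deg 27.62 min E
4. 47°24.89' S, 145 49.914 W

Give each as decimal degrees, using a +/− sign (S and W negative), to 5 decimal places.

Point 1:
  φ: 15.09′ = 0.251500°; total 80.251500
  S → negative
  Longitude: 152 + 43.628/60 = 152.727133
  E → positive
Point 2:
  φ: 13.645′ = 0.227417°; total 2.227417
  N → positive
  Longitude: 141 + 47.198/60 = 141.786633
  W ⇒ negate
Point 3:
  Lat: 0 + 7.2542/60 = 0.120903
  S → negative
  Lon: 27.62′ = 0.460333°; total 166.460333
  E → positive
Point 4:
  Latitude: 47 + 24.89/60 = 47.414833
  hemisphere S, so the sign is −
  Lon: 145 + 49.914/60 = 145.831900
  W ⇒ negate

1. -80.25150, 152.72713
2. 2.22742, -141.78663
3. -0.12090, 166.46033
4. -47.41483, -145.83190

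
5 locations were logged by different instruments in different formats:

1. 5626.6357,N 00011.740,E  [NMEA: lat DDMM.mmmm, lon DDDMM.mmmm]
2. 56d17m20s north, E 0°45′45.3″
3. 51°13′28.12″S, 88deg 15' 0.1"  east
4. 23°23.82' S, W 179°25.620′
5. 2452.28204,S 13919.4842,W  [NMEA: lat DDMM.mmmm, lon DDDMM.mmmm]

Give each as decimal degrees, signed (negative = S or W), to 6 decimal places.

1. 56.443928, 0.195667
2. 56.288889, 0.762583
3. -51.224478, 88.250028
4. -23.397000, -179.427000
5. -24.871367, -139.324737

Point 1:
  φ: degrees = first 2 digits = 56, minutes = 26.6357; 56 + 26.6357/60 = 56.4439283
  N ⇒ keep positive
  Longitude: split at 3 digits → 000° and 11.74′; 0 + 11.74/60 = 0.1956667
  E → positive
Point 2:
  Lat: 56 + 17/60 + 20/3600 = 56.2888889
  N → positive
  Lon: 45′ + 45.3″ = 45.75500′; 0 + 45.75500/60 = 0.7625833
  E → positive
Point 3:
  Lat: 13′ + 28.12″ = 13.46867′; 51 + 13.46867/60 = 51.2244778
  S → negative
  Lon: 88 + 15/60 + 0.1/3600 = 88.2500278
  E ⇒ keep positive
Point 4:
  Lat: 23.82′ = 0.397000°; total 23.3970000
  S ⇒ negate
  λ: 179 + 25.62/60 = 179.4270000
  hemisphere W, so the sign is −
Point 5:
  φ: split at 2 digits → 24° and 52.28204′; 24 + 52.28204/60 = 24.8713673
  hemisphere S, so the sign is −
  λ: split at 3 digits → 139° and 19.4842′; 139 + 19.4842/60 = 139.3247367
  W → negative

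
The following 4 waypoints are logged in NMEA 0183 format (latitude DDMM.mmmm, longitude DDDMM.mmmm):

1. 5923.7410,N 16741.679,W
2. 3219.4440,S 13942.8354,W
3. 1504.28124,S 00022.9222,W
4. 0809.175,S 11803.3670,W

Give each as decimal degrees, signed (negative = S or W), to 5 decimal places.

1. 59.39568, -167.69465
2. -32.32407, -139.71392
3. -15.07135, -0.38204
4. -8.15292, -118.05612

Point 1:
  φ: degrees = first 2 digits = 59, minutes = 23.741; 59 + 23.741/60 = 59.395683
  N → positive
  λ: split at 3 digits → 167° and 41.679′; 167 + 41.679/60 = 167.694650
  W → negative
Point 2:
  Lat: split at 2 digits → 32° and 19.444′; 32 + 19.444/60 = 32.324067
  S ⇒ negate
  Lon: degrees = first 3 digits = 139, minutes = 42.8354; 139 + 42.8354/60 = 139.713923
  W ⇒ negate
Point 3:
  Lat: split at 2 digits → 15° and 4.28124′; 15 + 4.28124/60 = 15.071354
  S ⇒ negate
  Lon: split at 3 digits → 000° and 22.9222′; 0 + 22.9222/60 = 0.382037
  W ⇒ negate
Point 4:
  Latitude: degrees = first 2 digits = 8, minutes = 9.175; 8 + 9.175/60 = 8.152917
  S → negative
  Lon: split at 3 digits → 118° and 3.367′; 118 + 3.367/60 = 118.056117
  hemisphere W, so the sign is −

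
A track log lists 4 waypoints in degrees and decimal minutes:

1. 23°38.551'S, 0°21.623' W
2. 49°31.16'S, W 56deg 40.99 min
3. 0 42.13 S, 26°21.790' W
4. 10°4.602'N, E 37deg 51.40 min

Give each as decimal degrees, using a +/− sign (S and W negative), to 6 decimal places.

Point 1:
  Latitude: 23 + 38.551/60 = 23.6425167
  S → negative
  λ: 0 + 21.623/60 = 0.3603833
  hemisphere W, so the sign is −
Point 2:
  Lat: 31.16′ = 0.519333°; total 49.5193333
  S ⇒ negate
  λ: 56 + 40.99/60 = 56.6831667
  W → negative
Point 3:
  Latitude: 42.13′ = 0.702167°; total 0.7021667
  S → negative
  Longitude: 21.79′ = 0.363167°; total 26.3631667
  W → negative
Point 4:
  φ: 4.602′ = 0.076700°; total 10.0767000
  N → positive
  λ: 37 + 51.4/60 = 37.8566667
  E ⇒ keep positive

1. -23.642517, -0.360383
2. -49.519333, -56.683167
3. -0.702167, -26.363167
4. 10.076700, 37.856667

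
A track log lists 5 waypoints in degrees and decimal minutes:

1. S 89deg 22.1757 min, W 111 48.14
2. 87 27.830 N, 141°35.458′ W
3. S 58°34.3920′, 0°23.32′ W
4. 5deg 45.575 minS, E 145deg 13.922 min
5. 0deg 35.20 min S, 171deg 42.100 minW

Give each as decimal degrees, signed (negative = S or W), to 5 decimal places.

Point 1:
  Latitude: 22.1757′ = 0.369595°; total 89.369595
  S ⇒ negate
  Lon: 111 + 48.14/60 = 111.802333
  W ⇒ negate
Point 2:
  φ: 87 + 27.83/60 = 87.463833
  N ⇒ keep positive
  Lon: 141 + 35.458/60 = 141.590967
  W → negative
Point 3:
  φ: 58 + 34.392/60 = 58.573200
  hemisphere S, so the sign is −
  Lon: 0 + 23.32/60 = 0.388667
  hemisphere W, so the sign is −
Point 4:
  φ: 45.575′ = 0.759583°; total 5.759583
  S → negative
  Lon: 13.922′ = 0.232033°; total 145.232033
  E → positive
Point 5:
  φ: 0 + 35.2/60 = 0.586667
  S ⇒ negate
  λ: 42.1′ = 0.701667°; total 171.701667
  hemisphere W, so the sign is −

1. -89.36960, -111.80233
2. 87.46383, -141.59097
3. -58.57320, -0.38867
4. -5.75958, 145.23203
5. -0.58667, -171.70167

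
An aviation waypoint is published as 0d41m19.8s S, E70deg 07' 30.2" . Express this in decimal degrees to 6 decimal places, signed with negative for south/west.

-0.688833, 70.125056

Latitude: 0 + 41/60 + 19.8/3600 = 0.6888333
hemisphere S, so the sign is −
Longitude: 7′ + 30.2″ = 7.50333′; 70 + 7.50333/60 = 70.1250556
E → positive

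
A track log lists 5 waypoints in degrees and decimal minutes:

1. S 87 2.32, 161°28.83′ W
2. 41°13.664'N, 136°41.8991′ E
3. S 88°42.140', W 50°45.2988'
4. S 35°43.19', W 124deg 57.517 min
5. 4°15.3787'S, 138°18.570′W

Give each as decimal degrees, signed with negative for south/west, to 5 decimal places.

1. -87.03867, -161.48050
2. 41.22773, 136.69832
3. -88.70233, -50.75498
4. -35.71983, -124.95862
5. -4.25631, -138.30950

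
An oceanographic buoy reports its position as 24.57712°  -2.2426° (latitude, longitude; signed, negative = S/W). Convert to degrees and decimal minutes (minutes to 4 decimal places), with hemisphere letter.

24° 34.6272′ N, 2° 14.5560′ W

φ: fractional part 0.577120 → 34.627200 minutes
Longitude is negative → W; |value| = 2.242600
Lon: fractional part 0.242600 → 14.556000 minutes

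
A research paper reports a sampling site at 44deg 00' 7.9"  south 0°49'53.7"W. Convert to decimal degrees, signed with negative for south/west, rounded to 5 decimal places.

Lat: 44 + 0/60 + 7.9/3600 = 44.002194
S ⇒ negate
Lon: 0 + 49/60 + 53.7/3600 = 0.831583
W → negative

-44.00219, -0.83158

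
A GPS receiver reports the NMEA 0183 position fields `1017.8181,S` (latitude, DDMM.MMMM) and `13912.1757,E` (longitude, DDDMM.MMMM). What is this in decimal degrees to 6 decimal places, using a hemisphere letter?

φ: degrees = first 2 digits = 10, minutes = 17.8181; 10 + 17.8181/60 = 10.2969683
Longitude: degrees = first 3 digits = 139, minutes = 12.1757; 139 + 12.1757/60 = 139.2029283

10.296968° S, 139.202928° E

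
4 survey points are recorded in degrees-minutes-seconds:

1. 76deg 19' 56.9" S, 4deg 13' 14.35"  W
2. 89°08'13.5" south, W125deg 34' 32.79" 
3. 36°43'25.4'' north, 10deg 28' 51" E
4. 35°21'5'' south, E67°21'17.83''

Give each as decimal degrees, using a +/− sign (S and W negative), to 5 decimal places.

Point 1:
  Latitude: 19′ + 56.9″ = 19.94833′; 76 + 19.94833/60 = 76.332472
  S → negative
  λ: 4 + 13/60 + 14.35/3600 = 4.220653
  W → negative
Point 2:
  φ: 89 + 8/60 + 13.5/3600 = 89.137083
  S → negative
  Lon: 34′ + 32.79″ = 34.54650′; 125 + 34.54650/60 = 125.575775
  W → negative
Point 3:
  φ: 36 + 43/60 + 25.4/3600 = 36.723722
  N → positive
  Lon: 10° + 28/60 + 51/3600 = 10 + 0.466667 + 0.014167 = 10.480833
  E → positive
Point 4:
  φ: 35 + 21/60 + 5/3600 = 35.351389
  hemisphere S, so the sign is −
  λ: 67° + 21/60 + 17.83/3600 = 67 + 0.350000 + 0.004953 = 67.354953
  E → positive

1. -76.33247, -4.22065
2. -89.13708, -125.57578
3. 36.72372, 10.48083
4. -35.35139, 67.35495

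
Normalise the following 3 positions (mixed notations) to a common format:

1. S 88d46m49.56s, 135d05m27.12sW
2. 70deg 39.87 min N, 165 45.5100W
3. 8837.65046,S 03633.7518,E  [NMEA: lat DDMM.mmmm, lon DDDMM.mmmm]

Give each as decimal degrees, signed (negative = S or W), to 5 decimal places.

1. -88.78043, -135.09087
2. 70.66450, -165.75850
3. -88.62751, 36.56253

Point 1:
  Latitude: 88° + 46/60 + 49.56/3600 = 88 + 0.766667 + 0.013767 = 88.780433
  S → negative
  Longitude: 5′ + 27.12″ = 5.45200′; 135 + 5.45200/60 = 135.090867
  hemisphere W, so the sign is −
Point 2:
  φ: 70 + 39.87/60 = 70.664500
  N → positive
  Lon: 45.51′ = 0.758500°; total 165.758500
  hemisphere W, so the sign is −
Point 3:
  φ: degrees = first 2 digits = 88, minutes = 37.65046; 88 + 37.65046/60 = 88.627508
  S ⇒ negate
  Lon: split at 3 digits → 036° and 33.7518′; 36 + 33.7518/60 = 36.562530
  E ⇒ keep positive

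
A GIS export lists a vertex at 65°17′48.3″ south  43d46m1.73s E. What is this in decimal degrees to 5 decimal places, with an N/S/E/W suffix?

65.29675° S, 43.76715° E

φ: 65° + 17/60 + 48.3/3600 = 65 + 0.283333 + 0.013417 = 65.296750
Lon: 43° + 46/60 + 1.73/3600 = 43 + 0.766667 + 0.000481 = 43.767147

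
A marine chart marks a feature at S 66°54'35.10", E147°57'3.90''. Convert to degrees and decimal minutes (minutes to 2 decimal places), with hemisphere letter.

66° 54.59′ S, 147° 57.07′ E

Lat: 54 + 35.1/60 = 54.5850′
Longitude: 57 + 3.9/60 = 57.0650′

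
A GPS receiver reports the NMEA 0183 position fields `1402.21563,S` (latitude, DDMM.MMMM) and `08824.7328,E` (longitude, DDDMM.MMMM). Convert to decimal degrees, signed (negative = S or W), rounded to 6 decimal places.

φ: split at 2 digits → 14° and 2.21563′; 14 + 2.21563/60 = 14.0369272
S → negative
Longitude: split at 3 digits → 088° and 24.7328′; 88 + 24.7328/60 = 88.4122133
E ⇒ keep positive

-14.036927, 88.412213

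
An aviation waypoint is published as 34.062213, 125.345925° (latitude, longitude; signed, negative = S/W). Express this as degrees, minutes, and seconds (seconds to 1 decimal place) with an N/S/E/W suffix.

φ: 0.062213 × 60 = 3.73278′ → 3′, remainder × 60 = 43.967″
Longitude: whole degrees 125; 20.75550′ → 20′ and 45.330″

34°03′44.0″ N, 125°20′45.3″ E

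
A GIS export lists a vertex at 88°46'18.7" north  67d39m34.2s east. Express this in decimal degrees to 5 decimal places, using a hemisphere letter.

Latitude: 46′ + 18.7″ = 46.31167′; 88 + 46.31167/60 = 88.771861
Lon: 39′ + 34.2″ = 39.57000′; 67 + 39.57000/60 = 67.659500

88.77186° N, 67.65950° E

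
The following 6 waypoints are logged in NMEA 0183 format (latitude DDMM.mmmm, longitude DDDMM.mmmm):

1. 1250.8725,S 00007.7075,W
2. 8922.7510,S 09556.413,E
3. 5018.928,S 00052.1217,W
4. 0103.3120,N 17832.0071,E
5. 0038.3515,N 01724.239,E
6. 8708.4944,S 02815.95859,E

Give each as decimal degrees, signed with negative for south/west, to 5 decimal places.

Point 1:
  Lat: degrees = first 2 digits = 12, minutes = 50.8725; 12 + 50.8725/60 = 12.847875
  S → negative
  Longitude: split at 3 digits → 000° and 7.7075′; 0 + 7.7075/60 = 0.128458
  W → negative
Point 2:
  Latitude: degrees = first 2 digits = 89, minutes = 22.751; 89 + 22.751/60 = 89.379183
  S → negative
  Lon: split at 3 digits → 095° and 56.413′; 95 + 56.413/60 = 95.940217
  E ⇒ keep positive
Point 3:
  Lat: degrees = first 2 digits = 50, minutes = 18.928; 50 + 18.928/60 = 50.315467
  S ⇒ negate
  λ: degrees = first 3 digits = 0, minutes = 52.1217; 0 + 52.1217/60 = 0.868695
  hemisphere W, so the sign is −
Point 4:
  Lat: degrees = first 2 digits = 1, minutes = 3.312; 1 + 3.312/60 = 1.055200
  N → positive
  λ: split at 3 digits → 178° and 32.0071′; 178 + 32.0071/60 = 178.533452
  E → positive
Point 5:
  φ: split at 2 digits → 00° and 38.3515′; 0 + 38.3515/60 = 0.639192
  N → positive
  Lon: degrees = first 3 digits = 17, minutes = 24.239; 17 + 24.239/60 = 17.403983
  E ⇒ keep positive
Point 6:
  φ: degrees = first 2 digits = 87, minutes = 8.4944; 87 + 8.4944/60 = 87.141573
  S → negative
  Longitude: degrees = first 3 digits = 28, minutes = 15.95859; 28 + 15.95859/60 = 28.265977
  E → positive

1. -12.84788, -0.12846
2. -89.37918, 95.94022
3. -50.31547, -0.86870
4. 1.05520, 178.53345
5. 0.63919, 17.40398
6. -87.14157, 28.26598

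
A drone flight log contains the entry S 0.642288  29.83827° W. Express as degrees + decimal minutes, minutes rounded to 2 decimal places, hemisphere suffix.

Lat: fractional part 0.642288 → 38.5373 minutes
λ: 29° + 0.838270 × 60 = 29° 50.2962′

0° 38.54′ S, 29° 50.30′ W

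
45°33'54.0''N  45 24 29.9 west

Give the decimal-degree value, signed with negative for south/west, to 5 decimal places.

45.56500, -45.40831

φ: 33′ + 54″ = 33.90000′; 45 + 33.90000/60 = 45.565000
N → positive
Lon: 45° + 24/60 + 29.9/3600 = 45 + 0.400000 + 0.008306 = 45.408306
hemisphere W, so the sign is −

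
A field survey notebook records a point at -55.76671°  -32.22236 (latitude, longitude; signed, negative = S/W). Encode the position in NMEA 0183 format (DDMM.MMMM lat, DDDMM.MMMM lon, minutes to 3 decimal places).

Latitude is negative → S; |value| = 55.766710
φ: fractional part 0.766710 → 46.00260 minutes
Longitude is negative → W; |value| = 32.222360
Lon: minutes = (32.222360 − 32) × 60 = 13.34160

5546.003,S / 03213.342,W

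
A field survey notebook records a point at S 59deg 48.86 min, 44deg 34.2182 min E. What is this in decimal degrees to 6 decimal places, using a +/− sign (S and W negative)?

Latitude: 59 + 48.86/60 = 59.8143333
S → negative
Longitude: 44 + 34.2182/60 = 44.5703033
E ⇒ keep positive

-59.814333, 44.570303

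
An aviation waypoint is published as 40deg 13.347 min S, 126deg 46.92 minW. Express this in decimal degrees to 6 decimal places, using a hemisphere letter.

40.222450° S, 126.782000° W

Latitude: 13.347′ = 0.222450°; total 40.2224500
Lon: 126 + 46.92/60 = 126.7820000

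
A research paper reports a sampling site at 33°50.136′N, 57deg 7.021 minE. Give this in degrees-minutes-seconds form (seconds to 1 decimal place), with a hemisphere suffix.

33°50′8.2″ N, 57°07′1.3″ E

Latitude: fractional minutes 0.13600 × 60 = 8.160″
Lon: fractional minutes 0.02100 × 60 = 1.260″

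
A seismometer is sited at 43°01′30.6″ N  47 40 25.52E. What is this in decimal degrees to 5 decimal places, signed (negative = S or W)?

43.02517, 47.67376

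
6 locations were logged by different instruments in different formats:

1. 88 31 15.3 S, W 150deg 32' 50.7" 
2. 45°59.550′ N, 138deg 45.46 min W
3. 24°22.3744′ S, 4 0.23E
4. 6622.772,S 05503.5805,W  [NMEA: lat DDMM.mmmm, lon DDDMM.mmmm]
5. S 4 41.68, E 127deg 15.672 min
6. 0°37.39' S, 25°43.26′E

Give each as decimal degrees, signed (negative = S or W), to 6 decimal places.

1. -88.520917, -150.547417
2. 45.992500, -138.757667
3. -24.372907, 4.003833
4. -66.379533, -55.059675
5. -4.694667, 127.261200
6. -0.623167, 25.721000

Point 1:
  φ: 88 + 31/60 + 15.3/3600 = 88.5209167
  S → negative
  Longitude: 150° + 32/60 + 50.7/3600 = 150 + 0.533333 + 0.014083 = 150.5474167
  W → negative
Point 2:
  φ: 45 + 59.55/60 = 45.9925000
  N ⇒ keep positive
  Lon: 138 + 45.46/60 = 138.7576667
  W → negative
Point 3:
  Lat: 22.3744′ = 0.372907°; total 24.3729067
  S ⇒ negate
  λ: 0.23′ = 0.003833°; total 4.0038333
  E → positive
Point 4:
  Lat: degrees = first 2 digits = 66, minutes = 22.772; 66 + 22.772/60 = 66.3795333
  hemisphere S, so the sign is −
  λ: degrees = first 3 digits = 55, minutes = 3.5805; 55 + 3.5805/60 = 55.0596750
  W → negative
Point 5:
  Lat: 4 + 41.68/60 = 4.6946667
  S → negative
  Longitude: 127 + 15.672/60 = 127.2612000
  E ⇒ keep positive
Point 6:
  Latitude: 0 + 37.39/60 = 0.6231667
  hemisphere S, so the sign is −
  Lon: 25 + 43.26/60 = 25.7210000
  E ⇒ keep positive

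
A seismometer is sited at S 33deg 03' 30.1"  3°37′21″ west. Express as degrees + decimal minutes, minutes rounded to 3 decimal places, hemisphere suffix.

Latitude: 3 + 30.1/60 = 3.50167′
λ: 37 + 21/60 = 37.35000′

33° 3.502′ S, 3° 37.350′ W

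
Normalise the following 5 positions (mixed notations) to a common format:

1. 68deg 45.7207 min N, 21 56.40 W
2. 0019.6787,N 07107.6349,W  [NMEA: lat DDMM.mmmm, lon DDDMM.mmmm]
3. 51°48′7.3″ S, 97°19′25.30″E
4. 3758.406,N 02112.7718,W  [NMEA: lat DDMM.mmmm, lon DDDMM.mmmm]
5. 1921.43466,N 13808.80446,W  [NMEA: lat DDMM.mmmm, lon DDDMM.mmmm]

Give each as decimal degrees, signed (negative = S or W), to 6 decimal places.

1. 68.762012, -21.940000
2. 0.327978, -71.127248
3. -51.802028, 97.323694
4. 37.973433, -21.212863
5. 19.357244, -138.146741

Point 1:
  Latitude: 68 + 45.7207/60 = 68.7620117
  N ⇒ keep positive
  Lon: 56.4′ = 0.940000°; total 21.9400000
  W → negative
Point 2:
  Lat: degrees = first 2 digits = 0, minutes = 19.6787; 0 + 19.6787/60 = 0.3279783
  N ⇒ keep positive
  Lon: split at 3 digits → 071° and 7.6349′; 71 + 7.6349/60 = 71.1272483
  W → negative
Point 3:
  φ: 51° + 48/60 + 7.3/3600 = 51 + 0.800000 + 0.002028 = 51.8020278
  hemisphere S, so the sign is −
  Longitude: 97° + 19/60 + 25.3/3600 = 97 + 0.316667 + 0.007028 = 97.3236944
  E → positive
Point 4:
  φ: split at 2 digits → 37° and 58.406′; 37 + 58.406/60 = 37.9734333
  N → positive
  λ: degrees = first 3 digits = 21, minutes = 12.7718; 21 + 12.7718/60 = 21.2128633
  W ⇒ negate
Point 5:
  Lat: degrees = first 2 digits = 19, minutes = 21.43466; 19 + 21.43466/60 = 19.3572443
  N ⇒ keep positive
  λ: split at 3 digits → 138° and 8.80446′; 138 + 8.80446/60 = 138.1467410
  W → negative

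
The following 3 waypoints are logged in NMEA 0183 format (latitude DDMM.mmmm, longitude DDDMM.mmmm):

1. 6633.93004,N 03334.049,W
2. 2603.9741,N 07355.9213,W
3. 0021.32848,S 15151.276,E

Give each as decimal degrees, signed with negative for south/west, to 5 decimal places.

Point 1:
  φ: degrees = first 2 digits = 66, minutes = 33.93004; 66 + 33.93004/60 = 66.565501
  N ⇒ keep positive
  Lon: degrees = first 3 digits = 33, minutes = 34.049; 33 + 34.049/60 = 33.567483
  hemisphere W, so the sign is −
Point 2:
  Lat: split at 2 digits → 26° and 3.9741′; 26 + 3.9741/60 = 26.066235
  N → positive
  Lon: degrees = first 3 digits = 73, minutes = 55.9213; 73 + 55.9213/60 = 73.932022
  hemisphere W, so the sign is −
Point 3:
  Latitude: split at 2 digits → 00° and 21.32848′; 0 + 21.32848/60 = 0.355475
  S ⇒ negate
  Longitude: split at 3 digits → 151° and 51.276′; 151 + 51.276/60 = 151.854600
  E → positive

1. 66.56550, -33.56748
2. 26.06624, -73.93202
3. -0.35547, 151.85460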